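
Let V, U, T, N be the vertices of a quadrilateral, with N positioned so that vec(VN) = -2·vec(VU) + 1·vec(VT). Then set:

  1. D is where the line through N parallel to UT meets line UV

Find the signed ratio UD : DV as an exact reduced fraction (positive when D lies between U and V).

Work in coordinates with V = (0, 0), U = (1, 0), T = (0, 1), N = (-2, 1).
1. D is where the line through N parallel to UT meets line UV ⇒ D = (-1, 0)
D = U + t·(V−U) with t = 2, so UD:DV = t:(1−t) = 2:-1

UD:DV = -2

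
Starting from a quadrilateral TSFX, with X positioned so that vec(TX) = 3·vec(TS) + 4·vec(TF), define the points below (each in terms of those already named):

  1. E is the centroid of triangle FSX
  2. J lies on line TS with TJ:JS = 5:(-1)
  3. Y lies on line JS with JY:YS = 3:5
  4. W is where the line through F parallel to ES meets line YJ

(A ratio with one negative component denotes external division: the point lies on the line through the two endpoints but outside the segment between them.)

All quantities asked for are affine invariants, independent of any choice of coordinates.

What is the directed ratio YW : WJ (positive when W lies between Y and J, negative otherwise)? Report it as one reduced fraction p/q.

Assign T = (0, 0), S = (1, 0), F = (0, 1), X = (3, 4) — the answer is frame-independent, so this choice is without loss of generality.
1. E is the centroid of triangle FSX ⇒ E = (4/3, 5/3)
2. J lies on line TS with TJ:JS = 5:(-1) ⇒ J = (5/4, 0)
3. Y lies on line JS with JY:YS = 3:5 ⇒ Y = (37/32, 0)
4. W is where the line through F parallel to ES meets line YJ ⇒ W = (-1/5, 0)
W = Y + t·(J−Y) with t = -217/15, so YW:WJ = t:(1−t) = -217/15:232/15

YW:WJ = -217/232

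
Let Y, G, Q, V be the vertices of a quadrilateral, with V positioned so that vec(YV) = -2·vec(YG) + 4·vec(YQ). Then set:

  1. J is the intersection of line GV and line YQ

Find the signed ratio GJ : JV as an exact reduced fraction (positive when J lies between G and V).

Set Y = (0, 0), G = (1, 0), Q = (0, 1), V = (-2, 4); any affine frame gives the same invariant.
1. J is the intersection of line GV and line YQ ⇒ J = (0, 4/3)
J = G + t·(V−G) with t = 1/3, so GJ:JV = t:(1−t) = 1/3:2/3

GJ:JV = 1/2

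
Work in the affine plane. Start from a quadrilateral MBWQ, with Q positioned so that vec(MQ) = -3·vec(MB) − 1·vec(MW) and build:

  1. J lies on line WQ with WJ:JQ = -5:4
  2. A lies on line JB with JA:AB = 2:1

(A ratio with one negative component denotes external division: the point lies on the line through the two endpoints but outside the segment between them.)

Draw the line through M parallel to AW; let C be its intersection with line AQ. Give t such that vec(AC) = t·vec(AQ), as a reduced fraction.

t = -13/10

Set M = (0, 0), B = (1, 0), W = (0, 1), Q = (-3, -1); any affine frame gives the same invariant.
1. J lies on line WQ with WJ:JQ = -5:4 ⇒ J = (-15, -9)
2. A lies on line JB with JA:AB = 2:1 ⇒ A = (-13/3, -3)
through M parallel to AW: direction (13/3, 4); meets AQ at C = (-91/15, -28/5)
C = A + t·(Q−A) with t = -13/10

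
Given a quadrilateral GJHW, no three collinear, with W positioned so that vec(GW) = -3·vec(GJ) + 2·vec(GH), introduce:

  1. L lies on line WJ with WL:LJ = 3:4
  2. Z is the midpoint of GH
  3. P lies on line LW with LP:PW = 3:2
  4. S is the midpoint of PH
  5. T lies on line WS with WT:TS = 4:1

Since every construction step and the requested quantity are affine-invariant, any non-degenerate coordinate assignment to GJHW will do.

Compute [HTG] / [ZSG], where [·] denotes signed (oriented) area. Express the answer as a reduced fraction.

[HTG]:[ZSG] = 356/135

Choose coordinates G = (0, 0), J = (1, 0), H = (0, 1), W = (-3, 2).
1. L lies on line WJ with WL:LJ = 3:4 ⇒ L = (-9/7, 8/7)
2. Z is the midpoint of GH ⇒ Z = (0, 1/2)
3. P lies on line LW with LP:PW = 3:2 ⇒ P = (-81/35, 58/35)
4. S is the midpoint of PH ⇒ S = (-81/70, 93/70)
5. T lies on line WS with WT:TS = 4:1 ⇒ T = (-267/175, 256/175)
2·[HTG] = 267/175, 2·[ZSG] = 81/140
[HTG]:[ZSG] = 267/175:81/140 = 356/135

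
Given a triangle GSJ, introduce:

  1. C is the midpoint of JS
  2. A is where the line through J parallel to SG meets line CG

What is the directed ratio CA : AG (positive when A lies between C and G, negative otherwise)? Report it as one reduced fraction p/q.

Choose coordinates G = (0, 0), S = (1, 0), J = (0, 1).
1. C is the midpoint of JS ⇒ C = (1/2, 1/2)
2. A is where the line through J parallel to SG meets line CG ⇒ A = (1, 1)
A = C + t·(G−C) with t = -1, so CA:AG = t:(1−t) = -1:2

CA:AG = -1/2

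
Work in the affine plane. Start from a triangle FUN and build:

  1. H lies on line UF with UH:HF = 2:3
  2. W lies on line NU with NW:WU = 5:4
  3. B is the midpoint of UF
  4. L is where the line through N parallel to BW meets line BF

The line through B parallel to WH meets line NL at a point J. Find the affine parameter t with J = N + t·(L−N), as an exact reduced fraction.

t = -16/9

Set F = (0, 0), U = (1, 0), N = (0, 1); any affine frame gives the same invariant.
1. H lies on line UF with UH:HF = 2:3 ⇒ H = (3/5, 0)
2. W lies on line NU with NW:WU = 5:4 ⇒ W = (5/9, 4/9)
3. B is the midpoint of UF ⇒ B = (1/2, 0)
4. L is where the line through N parallel to BW meets line BF ⇒ L = (-1/8, 0)
through B parallel to WH: direction (2/45, -4/9); meets NL at J = (2/9, 25/9)
J = N + t·(L−N) with t = -16/9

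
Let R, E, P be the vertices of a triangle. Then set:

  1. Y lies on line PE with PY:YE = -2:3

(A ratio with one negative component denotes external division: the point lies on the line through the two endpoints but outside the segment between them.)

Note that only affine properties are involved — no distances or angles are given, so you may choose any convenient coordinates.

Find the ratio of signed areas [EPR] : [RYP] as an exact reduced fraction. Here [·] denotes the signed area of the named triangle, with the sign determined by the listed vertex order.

Set R = (0, 0), E = (1, 0), P = (0, 1); any affine frame gives the same invariant.
1. Y lies on line PE with PY:YE = -2:3 ⇒ Y = (-2, 3)
2·[EPR] = 1, 2·[RYP] = -2
[EPR]:[RYP] = 1:-2 = -1/2

[EPR]:[RYP] = -1/2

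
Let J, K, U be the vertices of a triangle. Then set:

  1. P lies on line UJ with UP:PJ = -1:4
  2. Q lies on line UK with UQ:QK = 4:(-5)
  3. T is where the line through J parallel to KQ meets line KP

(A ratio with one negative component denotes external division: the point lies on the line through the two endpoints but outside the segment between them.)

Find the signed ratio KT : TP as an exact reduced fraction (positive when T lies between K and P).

Assign J = (0, 0), K = (1, 0), U = (0, 1) — the answer is frame-independent, so this choice is without loss of generality.
1. P lies on line UJ with UP:PJ = -1:4 ⇒ P = (0, 4/3)
2. Q lies on line UK with UQ:QK = 4:(-5) ⇒ Q = (-4, 5)
3. T is where the line through J parallel to KQ meets line KP ⇒ T = (4, -4)
T = K + t·(P−K) with t = -3, so KT:TP = t:(1−t) = -3:4

KT:TP = -3/4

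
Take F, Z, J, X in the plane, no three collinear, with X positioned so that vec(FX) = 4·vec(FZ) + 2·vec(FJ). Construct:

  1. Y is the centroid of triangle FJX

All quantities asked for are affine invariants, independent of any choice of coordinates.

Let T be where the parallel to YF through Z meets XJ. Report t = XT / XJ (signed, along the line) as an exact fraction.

t = 1/8

Choose coordinates F = (0, 0), Z = (1, 0), J = (0, 1), X = (4, 2).
1. Y is the centroid of triangle FJX ⇒ Y = (4/3, 1)
through Z parallel to YF: direction (-4/3, -1); meets XJ at T = (7/2, 15/8)
T = X + t·(J−X) with t = 1/8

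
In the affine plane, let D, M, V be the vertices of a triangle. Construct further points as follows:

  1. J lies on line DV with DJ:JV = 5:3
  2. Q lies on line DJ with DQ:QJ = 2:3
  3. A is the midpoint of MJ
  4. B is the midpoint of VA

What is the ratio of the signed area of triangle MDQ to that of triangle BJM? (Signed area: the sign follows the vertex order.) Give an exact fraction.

Choose coordinates D = (0, 0), M = (1, 0), V = (0, 1).
1. J lies on line DV with DJ:JV = 5:3 ⇒ J = (0, 5/8)
2. Q lies on line DJ with DQ:QJ = 2:3 ⇒ Q = (0, 1/4)
3. A is the midpoint of MJ ⇒ A = (1/2, 5/16)
4. B is the midpoint of VA ⇒ B = (1/4, 21/32)
2·[MDQ] = -1/4, 2·[BJM] = 3/16
[MDQ]:[BJM] = -1/4:3/16 = -4/3

[MDQ]:[BJM] = -4/3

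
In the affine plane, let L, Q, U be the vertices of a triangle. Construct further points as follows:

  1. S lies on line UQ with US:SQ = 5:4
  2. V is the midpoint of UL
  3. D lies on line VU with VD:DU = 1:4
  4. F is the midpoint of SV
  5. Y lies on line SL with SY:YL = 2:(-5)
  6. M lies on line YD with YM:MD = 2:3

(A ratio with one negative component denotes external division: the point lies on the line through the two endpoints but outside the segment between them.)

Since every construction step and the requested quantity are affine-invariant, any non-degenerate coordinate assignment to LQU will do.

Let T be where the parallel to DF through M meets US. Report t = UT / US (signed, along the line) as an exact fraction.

Assign L = (0, 0), Q = (1, 0), U = (0, 1) — the answer is frame-independent, so this choice is without loss of generality.
1. S lies on line UQ with US:SQ = 5:4 ⇒ S = (5/9, 4/9)
2. V is the midpoint of UL ⇒ V = (0, 1/2)
3. D lies on line VU with VD:DU = 1:4 ⇒ D = (0, 3/5)
4. F is the midpoint of SV ⇒ F = (5/18, 17/36)
5. Y lies on line SL with SY:YL = 2:(-5) ⇒ Y = (25/27, 20/27)
6. M lies on line YD with YM:MD = 2:3 ⇒ M = (5/9, 154/225)
through M parallel to DF: direction (5/18, -23/180); meets US at T = (1/9, 8/9)
T = U + t·(S−U) with t = 1/5

t = 1/5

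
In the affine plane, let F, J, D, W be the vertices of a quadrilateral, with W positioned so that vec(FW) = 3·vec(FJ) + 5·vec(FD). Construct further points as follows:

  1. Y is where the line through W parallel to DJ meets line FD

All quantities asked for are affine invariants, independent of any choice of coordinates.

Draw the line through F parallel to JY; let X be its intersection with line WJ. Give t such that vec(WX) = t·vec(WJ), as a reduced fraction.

t = 29/21

Work in coordinates with F = (0, 0), J = (1, 0), D = (0, 1), W = (3, 5).
1. Y is where the line through W parallel to DJ meets line FD ⇒ Y = (0, 8)
through F parallel to JY: direction (-1, 8); meets WJ at X = (5/21, -40/21)
X = W + t·(J−W) with t = 29/21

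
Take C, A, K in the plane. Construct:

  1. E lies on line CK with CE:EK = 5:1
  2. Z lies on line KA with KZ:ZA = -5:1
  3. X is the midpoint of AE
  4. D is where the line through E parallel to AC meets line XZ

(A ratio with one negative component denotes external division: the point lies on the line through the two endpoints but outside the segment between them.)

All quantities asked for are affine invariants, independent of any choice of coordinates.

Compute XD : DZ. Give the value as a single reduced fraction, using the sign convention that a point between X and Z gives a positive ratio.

Assign C = (0, 0), A = (1, 0), K = (0, 1) — the answer is frame-independent, so this choice is without loss of generality.
1. E lies on line CK with CE:EK = 5:1 ⇒ E = (0, 5/6)
2. Z lies on line KA with KZ:ZA = -5:1 ⇒ Z = (5/4, -1/4)
3. X is the midpoint of AE ⇒ X = (1/2, 5/12)
4. D is where the line through E parallel to AC meets line XZ ⇒ D = (1/32, 5/6)
D = X + t·(Z−X) with t = -5/8, so XD:DZ = t:(1−t) = -5/8:13/8

XD:DZ = -5/13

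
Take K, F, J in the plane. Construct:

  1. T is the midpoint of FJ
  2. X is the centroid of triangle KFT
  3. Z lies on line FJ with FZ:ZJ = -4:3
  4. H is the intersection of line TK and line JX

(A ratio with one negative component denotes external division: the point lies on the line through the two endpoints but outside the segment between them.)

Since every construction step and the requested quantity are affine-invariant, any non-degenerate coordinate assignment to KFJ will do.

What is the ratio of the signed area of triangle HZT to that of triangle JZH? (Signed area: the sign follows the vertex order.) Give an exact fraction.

[HZT]:[JZH] = -7/6

Choose coordinates K = (0, 0), F = (1, 0), J = (0, 1).
1. T is the midpoint of FJ ⇒ T = (1/2, 1/2)
2. X is the centroid of triangle KFT ⇒ X = (1/2, 1/6)
3. Z lies on line FJ with FZ:ZJ = -4:3 ⇒ Z = (-3, 4)
4. H is the intersection of line TK and line JX ⇒ H = (3/8, 3/8)
2·[HZT] = -7/8, 2·[JZH] = 3/4
[HZT]:[JZH] = -7/8:3/4 = -7/6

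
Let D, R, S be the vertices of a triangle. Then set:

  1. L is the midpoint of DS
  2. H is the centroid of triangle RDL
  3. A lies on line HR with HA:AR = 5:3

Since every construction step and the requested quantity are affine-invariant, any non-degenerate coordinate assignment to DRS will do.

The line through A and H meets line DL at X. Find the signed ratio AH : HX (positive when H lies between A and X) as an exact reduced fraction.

AH:HX = 5/4

Choose coordinates D = (0, 0), R = (1, 0), S = (0, 1).
1. L is the midpoint of DS ⇒ L = (0, 1/2)
2. H is the centroid of triangle RDL ⇒ H = (1/3, 1/6)
3. A lies on line HR with HA:AR = 5:3 ⇒ A = (3/4, 1/16)
line AH meets DL at X = (0, 1/4)
H = A + t·(X−A) with t = 5/9, so AH:HX = 5/9:4/9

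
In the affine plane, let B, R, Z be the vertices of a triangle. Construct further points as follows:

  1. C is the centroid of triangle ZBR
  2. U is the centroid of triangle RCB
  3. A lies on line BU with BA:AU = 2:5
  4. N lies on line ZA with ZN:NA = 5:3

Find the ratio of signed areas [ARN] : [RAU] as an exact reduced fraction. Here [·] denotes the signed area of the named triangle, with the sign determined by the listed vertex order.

[ARN]:[RAU] = -159/40

Choose coordinates B = (0, 0), R = (1, 0), Z = (0, 1).
1. C is the centroid of triangle ZBR ⇒ C = (1/3, 1/3)
2. U is the centroid of triangle RCB ⇒ U = (4/9, 1/9)
3. A lies on line BU with BA:AU = 2:5 ⇒ A = (8/63, 2/63)
4. N lies on line ZA with ZN:NA = 5:3 ⇒ N = (5/63, 199/504)
2·[ARN] = 53/168, 2·[RAU] = -5/63
[ARN]:[RAU] = 53/168:-5/63 = -159/40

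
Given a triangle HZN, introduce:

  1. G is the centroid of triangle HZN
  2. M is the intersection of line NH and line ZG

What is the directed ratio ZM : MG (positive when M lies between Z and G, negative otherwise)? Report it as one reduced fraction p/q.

ZM:MG = -3

Work in coordinates with H = (0, 0), Z = (1, 0), N = (0, 1).
1. G is the centroid of triangle HZN ⇒ G = (1/3, 1/3)
2. M is the intersection of line NH and line ZG ⇒ M = (0, 1/2)
M = Z + t·(G−Z) with t = 3/2, so ZM:MG = t:(1−t) = 3/2:-1/2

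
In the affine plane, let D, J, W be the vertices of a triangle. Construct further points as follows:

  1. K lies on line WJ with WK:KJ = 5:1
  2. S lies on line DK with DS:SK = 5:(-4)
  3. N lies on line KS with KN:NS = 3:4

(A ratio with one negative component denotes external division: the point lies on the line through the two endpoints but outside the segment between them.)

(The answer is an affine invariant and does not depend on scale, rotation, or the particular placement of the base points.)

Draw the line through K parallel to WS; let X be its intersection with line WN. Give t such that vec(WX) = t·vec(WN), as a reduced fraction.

Set D = (0, 0), J = (1, 0), W = (0, 1); any affine frame gives the same invariant.
1. K lies on line WJ with WK:KJ = 5:1 ⇒ K = (5/6, 1/6)
2. S lies on line DK with DS:SK = 5:(-4) ⇒ S = (25/6, 5/6)
3. N lies on line KS with KN:NS = 3:4 ⇒ N = (95/42, 19/42)
through K parallel to WS: direction (25/6, -1/6); meets WN at X = (95/24, 1/24)
X = W + t·(N−W) with t = 7/4

t = 7/4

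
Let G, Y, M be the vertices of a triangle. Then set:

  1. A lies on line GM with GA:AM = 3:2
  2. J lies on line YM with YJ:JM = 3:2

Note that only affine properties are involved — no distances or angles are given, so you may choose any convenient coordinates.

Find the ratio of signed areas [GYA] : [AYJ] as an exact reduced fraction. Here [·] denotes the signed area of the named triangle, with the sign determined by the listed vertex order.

Choose coordinates G = (0, 0), Y = (1, 0), M = (0, 1).
1. A lies on line GM with GA:AM = 3:2 ⇒ A = (0, 3/5)
2. J lies on line YM with YJ:JM = 3:2 ⇒ J = (2/5, 3/5)
2·[GYA] = 3/5, 2·[AYJ] = 6/25
[GYA]:[AYJ] = 3/5:6/25 = 5/2

[GYA]:[AYJ] = 5/2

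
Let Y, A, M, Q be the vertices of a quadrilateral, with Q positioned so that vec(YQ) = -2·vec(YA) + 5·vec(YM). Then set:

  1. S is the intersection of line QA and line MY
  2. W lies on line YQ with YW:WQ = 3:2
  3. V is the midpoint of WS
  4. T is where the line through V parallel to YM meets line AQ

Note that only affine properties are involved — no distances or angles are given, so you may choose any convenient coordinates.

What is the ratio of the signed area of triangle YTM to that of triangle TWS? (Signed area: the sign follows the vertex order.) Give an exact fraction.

Assign Y = (0, 0), A = (1, 0), M = (0, 1), Q = (-2, 5) — the answer is frame-independent, so this choice is without loss of generality.
1. S is the intersection of line QA and line MY ⇒ S = (0, 5/3)
2. W lies on line YQ with YW:WQ = 3:2 ⇒ W = (-6/5, 3)
3. V is the midpoint of WS ⇒ V = (-3/5, 7/3)
4. T is where the line through V parallel to YM meets line AQ ⇒ T = (-3/5, 8/3)
2·[YTM] = -3/5, 2·[TWS] = 2/5
[YTM]:[TWS] = -3/5:2/5 = -3/2

[YTM]:[TWS] = -3/2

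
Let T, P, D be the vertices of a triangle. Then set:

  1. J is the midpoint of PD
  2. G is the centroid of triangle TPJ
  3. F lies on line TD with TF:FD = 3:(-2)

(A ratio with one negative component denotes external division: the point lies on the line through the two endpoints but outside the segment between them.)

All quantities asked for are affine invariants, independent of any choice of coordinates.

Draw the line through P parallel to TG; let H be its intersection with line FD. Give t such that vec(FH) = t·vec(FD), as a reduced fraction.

t = 5/3

Set T = (0, 0), P = (1, 0), D = (0, 1); any affine frame gives the same invariant.
1. J is the midpoint of PD ⇒ J = (1/2, 1/2)
2. G is the centroid of triangle TPJ ⇒ G = (1/2, 1/6)
3. F lies on line TD with TF:FD = 3:(-2) ⇒ F = (0, 3)
through P parallel to TG: direction (1/2, 1/6); meets FD at H = (0, -1/3)
H = F + t·(D−F) with t = 5/3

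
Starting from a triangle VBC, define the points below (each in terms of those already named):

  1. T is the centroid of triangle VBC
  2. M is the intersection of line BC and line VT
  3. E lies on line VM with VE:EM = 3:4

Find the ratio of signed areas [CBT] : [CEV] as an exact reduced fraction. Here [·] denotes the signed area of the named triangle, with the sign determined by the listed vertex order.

Assign V = (0, 0), B = (1, 0), C = (0, 1) — the answer is frame-independent, so this choice is without loss of generality.
1. T is the centroid of triangle VBC ⇒ T = (1/3, 1/3)
2. M is the intersection of line BC and line VT ⇒ M = (1/2, 1/2)
3. E lies on line VM with VE:EM = 3:4 ⇒ E = (3/14, 3/14)
2·[CBT] = -1/3, 2·[CEV] = -3/14
[CBT]:[CEV] = -1/3:-3/14 = 14/9

[CBT]:[CEV] = 14/9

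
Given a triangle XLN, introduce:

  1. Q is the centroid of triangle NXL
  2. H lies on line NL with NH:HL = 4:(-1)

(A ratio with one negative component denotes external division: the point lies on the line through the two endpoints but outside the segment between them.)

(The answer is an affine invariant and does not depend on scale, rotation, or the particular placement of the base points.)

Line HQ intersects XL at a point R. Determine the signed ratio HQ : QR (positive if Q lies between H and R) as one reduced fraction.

Assign X = (0, 0), L = (1, 0), N = (0, 1) — the answer is frame-independent, so this choice is without loss of generality.
1. Q is the centroid of triangle NXL ⇒ Q = (1/3, 1/3)
2. H lies on line NL with NH:HL = 4:(-1) ⇒ H = (4/3, -1/3)
line HQ meets XL at R = (5/6, 0)
Q = H + t·(R−H) with t = 2, so HQ:QR = 2:-1

HQ:QR = -2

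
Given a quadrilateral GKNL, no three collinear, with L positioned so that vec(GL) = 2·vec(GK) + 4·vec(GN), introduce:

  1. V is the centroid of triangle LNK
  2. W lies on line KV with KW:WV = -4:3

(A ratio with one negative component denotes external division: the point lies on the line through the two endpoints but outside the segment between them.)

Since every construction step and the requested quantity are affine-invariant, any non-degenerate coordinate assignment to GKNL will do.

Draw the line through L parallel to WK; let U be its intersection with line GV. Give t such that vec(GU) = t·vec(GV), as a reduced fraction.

t = 2

Choose coordinates G = (0, 0), K = (1, 0), N = (0, 1), L = (2, 4).
1. V is the centroid of triangle LNK ⇒ V = (1, 5/3)
2. W lies on line KV with KW:WV = -4:3 ⇒ W = (1, 20/3)
through L parallel to WK: direction (0, -20/3); meets GV at U = (2, 10/3)
U = G + t·(V−G) with t = 2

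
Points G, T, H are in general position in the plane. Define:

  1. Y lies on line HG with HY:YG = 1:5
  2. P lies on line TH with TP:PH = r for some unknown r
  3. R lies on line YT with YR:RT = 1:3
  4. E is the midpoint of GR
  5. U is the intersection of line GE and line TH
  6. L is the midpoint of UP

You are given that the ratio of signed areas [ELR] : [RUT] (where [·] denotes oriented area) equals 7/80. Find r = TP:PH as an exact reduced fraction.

r = 3

Assign G = (0, 0), T = (1, 0), H = (0, 1) — the answer is frame-independent, so this choice is without loss of generality.
1. Y lies on line HG with HY:YG = 1:5 ⇒ Y = (0, 5/6)
2. With TP:PH = r, write λ = r/(r+1) so P = T + λ·(H−T); P is affine-linear in λ
3. R lies on line YT with YR:RT = 1:3 ⇒ R = (1/4, 5/8)
4. E is the midpoint of GR ⇒ E = (1/8, 5/16)
5. U is the intersection of line GE and line TH ⇒ U = (2/7, 5/7)
6. L is the midpoint of UP ⇒ L is an affine combination of earlier points and hence also affine-linear in λ
Every point depending on P is an affine combination of P and λ-independent points, so each such coordinate is linear in λ; the λ² term in each signed area is a multiple of (H−T)×(H−T) = 0, so 2·[ELR] and 2·[RUT] are each linear in λ. Evaluating at λ=0 and λ=1:
  2·[ELR] = -7/32·λ + 5/32,   2·[RUT] = -5/56
So [ELR]:[RUT] = (-7/32·λ + 5/32) / (-5/56). Setting this equal to 7/80:
  -7/32·λ + 5/32 = 7/80·(-5/56)  ⇒  λ = 3/4
Then r = λ/(1−λ) = (3/4)/(1/4) = 3. Check: with r = 3, P = (1/4, 3/4) and [ELR]:[RUT] = 7/80 as required.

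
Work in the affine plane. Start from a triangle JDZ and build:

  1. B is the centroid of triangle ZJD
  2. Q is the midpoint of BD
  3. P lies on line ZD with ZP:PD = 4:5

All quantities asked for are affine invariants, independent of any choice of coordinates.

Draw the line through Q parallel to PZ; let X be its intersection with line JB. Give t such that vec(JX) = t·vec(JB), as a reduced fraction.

t = 5/4

Set J = (0, 0), D = (1, 0), Z = (0, 1); any affine frame gives the same invariant.
1. B is the centroid of triangle ZJD ⇒ B = (1/3, 1/3)
2. Q is the midpoint of BD ⇒ Q = (2/3, 1/6)
3. P lies on line ZD with ZP:PD = 4:5 ⇒ P = (4/9, 5/9)
through Q parallel to PZ: direction (-4/9, 4/9); meets JB at X = (5/12, 5/12)
X = J + t·(B−J) with t = 5/4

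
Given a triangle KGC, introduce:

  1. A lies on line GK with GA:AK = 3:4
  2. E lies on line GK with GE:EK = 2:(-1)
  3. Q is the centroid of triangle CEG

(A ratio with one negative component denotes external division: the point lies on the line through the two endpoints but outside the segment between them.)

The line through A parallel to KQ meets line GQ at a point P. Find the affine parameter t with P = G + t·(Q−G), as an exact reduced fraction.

Work in coordinates with K = (0, 0), G = (1, 0), C = (0, 1).
1. A lies on line GK with GA:AK = 3:4 ⇒ A = (4/7, 0)
2. E lies on line GK with GE:EK = 2:(-1) ⇒ E = (-1, 0)
3. Q is the centroid of triangle CEG ⇒ Q = (0, 1/3)
through A parallel to KQ: direction (0, 1/3); meets GQ at P = (4/7, 1/7)
P = G + t·(Q−G) with t = 3/7

t = 3/7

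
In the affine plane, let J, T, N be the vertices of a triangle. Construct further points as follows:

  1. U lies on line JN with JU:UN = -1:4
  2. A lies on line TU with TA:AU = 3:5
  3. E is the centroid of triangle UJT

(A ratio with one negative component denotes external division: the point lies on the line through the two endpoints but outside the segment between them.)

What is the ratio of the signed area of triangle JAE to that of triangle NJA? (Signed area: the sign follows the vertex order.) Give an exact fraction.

Set J = (0, 0), T = (1, 0), N = (0, 1); any affine frame gives the same invariant.
1. U lies on line JN with JU:UN = -1:4 ⇒ U = (0, -1/3)
2. A lies on line TU with TA:AU = 3:5 ⇒ A = (5/8, -1/8)
3. E is the centroid of triangle UJT ⇒ E = (1/3, -1/9)
2·[JAE] = -1/36, 2·[NJA] = 5/8
[JAE]:[NJA] = -1/36:5/8 = -2/45

[JAE]:[NJA] = -2/45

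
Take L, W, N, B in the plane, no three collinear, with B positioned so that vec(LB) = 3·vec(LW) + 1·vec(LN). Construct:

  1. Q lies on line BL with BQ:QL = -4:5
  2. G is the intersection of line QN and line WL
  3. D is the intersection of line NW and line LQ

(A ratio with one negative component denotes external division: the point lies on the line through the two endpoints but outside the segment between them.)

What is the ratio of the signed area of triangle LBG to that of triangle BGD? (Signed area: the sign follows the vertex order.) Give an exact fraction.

[LBG]:[BGD] = 4/3

Work in coordinates with L = (0, 0), W = (1, 0), N = (0, 1), B = (3, 1).
1. Q lies on line BL with BQ:QL = -4:5 ⇒ Q = (15, 5)
2. G is the intersection of line QN and line WL ⇒ G = (-15/4, 0)
3. D is the intersection of line NW and line LQ ⇒ D = (3/4, 1/4)
2·[LBG] = 15/4, 2·[BGD] = 45/16
[LBG]:[BGD] = 15/4:45/16 = 4/3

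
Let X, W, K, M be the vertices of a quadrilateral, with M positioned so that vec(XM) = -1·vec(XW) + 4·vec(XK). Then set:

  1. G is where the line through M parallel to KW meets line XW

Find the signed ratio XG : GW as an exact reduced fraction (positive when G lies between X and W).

XG:GW = -3/2

Choose coordinates X = (0, 0), W = (1, 0), K = (0, 1), M = (-1, 4).
1. G is where the line through M parallel to KW meets line XW ⇒ G = (3, 0)
G = X + t·(W−X) with t = 3, so XG:GW = t:(1−t) = 3:-2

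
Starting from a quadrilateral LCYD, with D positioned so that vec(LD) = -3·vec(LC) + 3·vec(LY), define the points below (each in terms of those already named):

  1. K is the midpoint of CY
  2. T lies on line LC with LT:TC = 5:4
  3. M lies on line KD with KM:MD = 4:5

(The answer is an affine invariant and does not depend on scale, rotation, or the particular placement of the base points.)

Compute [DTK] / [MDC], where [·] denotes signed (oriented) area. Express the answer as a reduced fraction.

Work in coordinates with L = (0, 0), C = (1, 0), Y = (0, 1), D = (-3, 3).
1. K is the midpoint of CY ⇒ K = (1/2, 1/2)
2. T lies on line LC with LT:TC = 5:4 ⇒ T = (5/9, 0)
3. M lies on line KD with KM:MD = 4:5 ⇒ M = (-19/18, 29/18)
2·[DTK] = 29/18, 2·[MDC] = 5/18
[DTK]:[MDC] = 29/18:5/18 = 29/5

[DTK]:[MDC] = 29/5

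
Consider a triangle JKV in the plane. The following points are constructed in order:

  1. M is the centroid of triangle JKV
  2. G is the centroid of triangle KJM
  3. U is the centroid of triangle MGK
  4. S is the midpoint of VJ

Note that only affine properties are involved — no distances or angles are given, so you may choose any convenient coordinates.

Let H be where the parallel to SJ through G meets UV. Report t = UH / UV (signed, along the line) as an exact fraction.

Assign J = (0, 0), K = (1, 0), V = (0, 1) — the answer is frame-independent, so this choice is without loss of generality.
1. M is the centroid of triangle JKV ⇒ M = (1/3, 1/3)
2. G is the centroid of triangle KJM ⇒ G = (4/9, 1/9)
3. U is the centroid of triangle MGK ⇒ U = (16/27, 4/27)
4. S is the midpoint of VJ ⇒ S = (0, 1/2)
through G parallel to SJ: direction (0, -1/2); meets UV at H = (4/9, 13/36)
H = U + t·(V−U) with t = 1/4

t = 1/4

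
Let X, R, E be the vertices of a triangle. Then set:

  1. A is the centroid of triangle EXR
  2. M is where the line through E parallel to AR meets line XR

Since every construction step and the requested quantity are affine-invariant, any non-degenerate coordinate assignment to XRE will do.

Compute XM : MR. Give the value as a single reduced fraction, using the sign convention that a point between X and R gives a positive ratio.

Assign X = (0, 0), R = (1, 0), E = (0, 1) — the answer is frame-independent, so this choice is without loss of generality.
1. A is the centroid of triangle EXR ⇒ A = (1/3, 1/3)
2. M is where the line through E parallel to AR meets line XR ⇒ M = (2, 0)
M = X + t·(R−X) with t = 2, so XM:MR = t:(1−t) = 2:-1

XM:MR = -2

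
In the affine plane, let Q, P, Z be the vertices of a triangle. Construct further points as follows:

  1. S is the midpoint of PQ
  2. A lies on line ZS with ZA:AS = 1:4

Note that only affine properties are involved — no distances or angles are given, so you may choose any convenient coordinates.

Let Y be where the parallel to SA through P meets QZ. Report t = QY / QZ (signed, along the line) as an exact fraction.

Assign Q = (0, 0), P = (1, 0), Z = (0, 1) — the answer is frame-independent, so this choice is without loss of generality.
1. S is the midpoint of PQ ⇒ S = (1/2, 0)
2. A lies on line ZS with ZA:AS = 1:4 ⇒ A = (1/10, 4/5)
through P parallel to SA: direction (-2/5, 4/5); meets QZ at Y = (0, 2)
Y = Q + t·(Z−Q) with t = 2

t = 2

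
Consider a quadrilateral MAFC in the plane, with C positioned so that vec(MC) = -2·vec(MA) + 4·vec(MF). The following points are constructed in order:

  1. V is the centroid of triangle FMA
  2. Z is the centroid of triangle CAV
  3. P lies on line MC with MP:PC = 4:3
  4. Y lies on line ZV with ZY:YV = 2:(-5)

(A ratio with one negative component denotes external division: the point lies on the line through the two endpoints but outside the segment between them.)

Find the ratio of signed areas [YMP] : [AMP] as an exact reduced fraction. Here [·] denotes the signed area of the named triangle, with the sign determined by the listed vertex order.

Work in coordinates with M = (0, 0), A = (1, 0), F = (0, 1), C = (-2, 4).
1. V is the centroid of triangle FMA ⇒ V = (1/3, 1/3)
2. Z is the centroid of triangle CAV ⇒ Z = (-2/9, 13/9)
3. P lies on line MC with MP:PC = 4:3 ⇒ P = (-8/7, 16/7)
4. Y lies on line ZV with ZY:YV = 2:(-5) ⇒ Y = (-16/27, 59/27)
2·[YMP] = -8/7, 2·[AMP] = -16/7
[YMP]:[AMP] = -8/7:-16/7 = 1/2

[YMP]:[AMP] = 1/2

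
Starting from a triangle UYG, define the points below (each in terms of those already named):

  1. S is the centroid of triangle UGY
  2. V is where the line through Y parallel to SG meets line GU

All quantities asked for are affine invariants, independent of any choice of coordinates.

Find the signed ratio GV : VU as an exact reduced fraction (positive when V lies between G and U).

Set U = (0, 0), Y = (1, 0), G = (0, 1); any affine frame gives the same invariant.
1. S is the centroid of triangle UGY ⇒ S = (1/3, 1/3)
2. V is where the line through Y parallel to SG meets line GU ⇒ V = (0, 2)
V = G + t·(U−G) with t = -1, so GV:VU = t:(1−t) = -1:2

GV:VU = -1/2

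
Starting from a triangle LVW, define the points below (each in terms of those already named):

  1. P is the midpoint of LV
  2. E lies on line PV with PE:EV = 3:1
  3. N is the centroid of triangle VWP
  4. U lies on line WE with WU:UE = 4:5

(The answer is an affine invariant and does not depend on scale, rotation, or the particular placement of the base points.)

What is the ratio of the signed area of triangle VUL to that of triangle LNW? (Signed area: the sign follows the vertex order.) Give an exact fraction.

Set L = (0, 0), V = (1, 0), W = (0, 1); any affine frame gives the same invariant.
1. P is the midpoint of LV ⇒ P = (1/2, 0)
2. E lies on line PV with PE:EV = 3:1 ⇒ E = (7/8, 0)
3. N is the centroid of triangle VWP ⇒ N = (1/2, 1/3)
4. U lies on line WE with WU:UE = 4:5 ⇒ U = (7/18, 5/9)
2·[VUL] = 5/9, 2·[LNW] = 1/2
[VUL]:[LNW] = 5/9:1/2 = 10/9

[VUL]:[LNW] = 10/9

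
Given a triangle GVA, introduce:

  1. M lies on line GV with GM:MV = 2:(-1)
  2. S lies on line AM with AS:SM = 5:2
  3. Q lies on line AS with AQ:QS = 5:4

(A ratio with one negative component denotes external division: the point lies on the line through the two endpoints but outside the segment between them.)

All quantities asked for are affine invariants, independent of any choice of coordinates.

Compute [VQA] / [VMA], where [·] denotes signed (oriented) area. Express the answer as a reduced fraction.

Choose coordinates G = (0, 0), V = (1, 0), A = (0, 1).
1. M lies on line GV with GM:MV = 2:(-1) ⇒ M = (2, 0)
2. S lies on line AM with AS:SM = 5:2 ⇒ S = (10/7, 2/7)
3. Q lies on line AS with AQ:QS = 5:4 ⇒ Q = (50/63, 38/63)
2·[VQA] = 25/63, 2·[VMA] = 1
[VQA]:[VMA] = 25/63:1 = 25/63

[VQA]:[VMA] = 25/63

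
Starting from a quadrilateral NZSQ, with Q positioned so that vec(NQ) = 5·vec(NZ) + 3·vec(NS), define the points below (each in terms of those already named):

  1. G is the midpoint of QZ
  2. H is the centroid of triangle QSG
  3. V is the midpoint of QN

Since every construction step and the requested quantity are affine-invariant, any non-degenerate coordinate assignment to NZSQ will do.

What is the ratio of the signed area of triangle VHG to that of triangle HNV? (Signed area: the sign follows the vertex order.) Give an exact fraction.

[VHG]:[HNV] = -2/7

Set N = (0, 0), Z = (1, 0), S = (0, 1), Q = (5, 3); any affine frame gives the same invariant.
1. G is the midpoint of QZ ⇒ G = (3, 3/2)
2. H is the centroid of triangle QSG ⇒ H = (8/3, 11/6)
3. V is the midpoint of QN ⇒ V = (5/2, 3/2)
2·[VHG] = -1/6, 2·[HNV] = 7/12
[VHG]:[HNV] = -1/6:7/12 = -2/7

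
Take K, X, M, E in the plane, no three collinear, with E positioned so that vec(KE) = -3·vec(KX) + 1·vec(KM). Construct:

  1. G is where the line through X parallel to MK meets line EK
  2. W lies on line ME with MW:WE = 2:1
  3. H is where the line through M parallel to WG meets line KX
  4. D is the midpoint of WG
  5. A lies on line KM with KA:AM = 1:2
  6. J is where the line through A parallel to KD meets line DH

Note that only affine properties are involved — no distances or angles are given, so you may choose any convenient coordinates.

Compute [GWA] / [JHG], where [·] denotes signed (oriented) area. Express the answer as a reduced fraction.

Assign K = (0, 0), X = (1, 0), M = (0, 1), E = (-3, 1) — the answer is frame-independent, so this choice is without loss of generality.
1. G is where the line through X parallel to MK meets line EK ⇒ G = (1, -1/3)
2. W lies on line ME with MW:WE = 2:1 ⇒ W = (-2, 1)
3. H is where the line through M parallel to WG meets line KX ⇒ H = (9/4, 0)
4. D is the midpoint of WG ⇒ D = (-1/2, 1/3)
5. A lies on line KM with KA:AM = 1:2 ⇒ A = (0, 1/3)
6. J is where the line through A parallel to KD meets line DH ⇒ J = (1/9, 7/27)
2·[GWA] = -2/3, 2·[JHG] = -28/27
[GWA]:[JHG] = -2/3:-28/27 = 9/14

[GWA]:[JHG] = 9/14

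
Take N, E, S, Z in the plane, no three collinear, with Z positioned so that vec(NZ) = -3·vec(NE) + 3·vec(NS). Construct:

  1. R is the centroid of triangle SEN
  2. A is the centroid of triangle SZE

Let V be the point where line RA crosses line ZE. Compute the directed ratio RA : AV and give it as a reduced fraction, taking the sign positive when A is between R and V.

RA:AV = -3

Work in coordinates with N = (0, 0), E = (1, 0), S = (0, 1), Z = (-3, 3).
1. R is the centroid of triangle SEN ⇒ R = (1/3, 1/3)
2. A is the centroid of triangle SZE ⇒ A = (-2/3, 4/3)
line RA meets ZE at V = (-1/3, 1)
A = R + t·(V−R) with t = 3/2, so RA:AV = 3/2:-1/2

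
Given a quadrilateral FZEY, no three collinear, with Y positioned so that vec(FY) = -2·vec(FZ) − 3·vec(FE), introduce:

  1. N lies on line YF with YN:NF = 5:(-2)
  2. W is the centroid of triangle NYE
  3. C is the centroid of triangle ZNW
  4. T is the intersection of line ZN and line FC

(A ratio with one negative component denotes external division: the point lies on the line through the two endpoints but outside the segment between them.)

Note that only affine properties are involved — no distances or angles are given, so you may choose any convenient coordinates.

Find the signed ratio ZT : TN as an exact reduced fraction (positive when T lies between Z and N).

Work in coordinates with F = (0, 0), Z = (1, 0), E = (0, 1), Y = (-2, -3).
1. N lies on line YF with YN:NF = 5:(-2) ⇒ N = (4/3, 2)
2. W is the centroid of triangle NYE ⇒ W = (-2/9, 0)
3. C is the centroid of triangle ZNW ⇒ C = (19/27, 2/3)
4. T is the intersection of line ZN and line FC ⇒ T = (19/16, 9/8)
T = Z + t·(N−Z) with t = 9/16, so ZT:TN = t:(1−t) = 9/16:7/16

ZT:TN = 9/7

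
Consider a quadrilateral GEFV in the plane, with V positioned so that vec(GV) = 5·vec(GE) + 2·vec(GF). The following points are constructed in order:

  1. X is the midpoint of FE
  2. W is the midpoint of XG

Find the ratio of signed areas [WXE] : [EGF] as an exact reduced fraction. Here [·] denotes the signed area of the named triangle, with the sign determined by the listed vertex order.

[WXE]:[EGF] = 1/4

Work in coordinates with G = (0, 0), E = (1, 0), F = (0, 1), V = (5, 2).
1. X is the midpoint of FE ⇒ X = (1/2, 1/2)
2. W is the midpoint of XG ⇒ W = (1/4, 1/4)
2·[WXE] = -1/4, 2·[EGF] = -1
[WXE]:[EGF] = -1/4:-1 = 1/4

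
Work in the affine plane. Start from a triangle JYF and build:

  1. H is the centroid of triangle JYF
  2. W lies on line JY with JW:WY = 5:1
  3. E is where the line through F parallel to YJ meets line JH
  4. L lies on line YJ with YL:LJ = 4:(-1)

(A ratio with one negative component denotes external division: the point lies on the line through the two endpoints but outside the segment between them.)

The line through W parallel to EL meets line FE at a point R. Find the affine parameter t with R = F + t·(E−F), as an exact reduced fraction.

Assign J = (0, 0), Y = (1, 0), F = (0, 1) — the answer is frame-independent, so this choice is without loss of generality.
1. H is the centroid of triangle JYF ⇒ H = (1/3, 1/3)
2. W lies on line JY with JW:WY = 5:1 ⇒ W = (5/6, 0)
3. E is where the line through F parallel to YJ meets line JH ⇒ E = (1, 1)
4. L lies on line YJ with YL:LJ = 4:(-1) ⇒ L = (-1/3, 0)
through W parallel to EL: direction (-4/3, -1); meets FE at R = (13/6, 1)
R = F + t·(E−F) with t = 13/6

t = 13/6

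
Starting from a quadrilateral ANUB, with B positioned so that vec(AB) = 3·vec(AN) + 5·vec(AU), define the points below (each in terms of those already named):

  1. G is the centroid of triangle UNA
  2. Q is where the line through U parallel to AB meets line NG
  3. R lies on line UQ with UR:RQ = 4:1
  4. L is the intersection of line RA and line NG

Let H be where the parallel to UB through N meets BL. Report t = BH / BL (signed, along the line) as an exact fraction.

Set A = (0, 0), N = (1, 0), U = (0, 1), B = (3, 5); any affine frame gives the same invariant.
1. G is the centroid of triangle UNA ⇒ G = (1/3, 1/3)
2. Q is where the line through U parallel to AB meets line NG ⇒ Q = (-3/13, 8/13)
3. R lies on line UQ with UR:RQ = 4:1 ⇒ R = (-12/65, 9/13)
4. L is the intersection of line RA and line NG ⇒ L = (-2/13, 15/26)
through N parallel to UB: direction (3, 4); meets BL at H = (-523/17, -720/17)
H = B + t·(L−B) with t = 182/17

t = 182/17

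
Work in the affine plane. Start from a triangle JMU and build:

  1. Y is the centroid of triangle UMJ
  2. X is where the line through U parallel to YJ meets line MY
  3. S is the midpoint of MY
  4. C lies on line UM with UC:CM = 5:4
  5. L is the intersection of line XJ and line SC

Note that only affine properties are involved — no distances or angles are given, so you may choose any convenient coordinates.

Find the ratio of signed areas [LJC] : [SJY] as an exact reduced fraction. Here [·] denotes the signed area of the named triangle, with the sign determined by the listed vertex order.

[LJC]:[SJY] = 308/9

Choose coordinates J = (0, 0), M = (1, 0), U = (0, 1).
1. Y is the centroid of triangle UMJ ⇒ Y = (1/3, 1/3)
2. X is where the line through U parallel to YJ meets line MY ⇒ X = (-1/3, 2/3)
3. S is the midpoint of MY ⇒ S = (2/3, 1/6)
4. C lies on line UM with UC:CM = 5:4 ⇒ C = (5/9, 4/9)
5. L is the intersection of line XJ and line SC ⇒ L = (11/3, -22/3)
2·[LJC] = -154/27, 2·[SJY] = -1/6
[LJC]:[SJY] = -154/27:-1/6 = 308/9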